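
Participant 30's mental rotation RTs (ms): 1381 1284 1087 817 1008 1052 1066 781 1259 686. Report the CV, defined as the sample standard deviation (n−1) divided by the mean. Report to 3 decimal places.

n = 10, Σ = 10421, M = 1042.1000
Σ(x−M)² = 469912.900; s = √(469912.900/9) = 228.5006
CV = 228.5006 / 1042.1000 = 0.21927

0.219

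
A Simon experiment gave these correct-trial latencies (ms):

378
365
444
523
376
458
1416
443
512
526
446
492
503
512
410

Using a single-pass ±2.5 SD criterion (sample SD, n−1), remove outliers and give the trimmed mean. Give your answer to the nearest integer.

456 ms

n = 15, ΣRT = 7804, M = 520.267
Σ(x−M)² = 902110.93; s = √(902110.93/14) = 253.843
Cutoffs: 520.267 ± 2.5·253.843 → [-114.3, 1154.9]
Outside: 1416 → excluded.
Retained (n=14): Σ = 6388, mean = 6388/14 = 456.286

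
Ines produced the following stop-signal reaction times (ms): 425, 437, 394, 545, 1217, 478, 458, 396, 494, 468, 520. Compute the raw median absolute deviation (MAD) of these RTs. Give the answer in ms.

Sorted: 394, 396, 425, 437, 458, 468, 478, 494, 520, 545, 1217 → median = 468
|x − 468|: 43, 31, 74, 77, 749, 10, 10, 72, 26, 0, 52
Sorted deviations: 0, 10, 10, 26, 31, 43, 52, 72, 74, 77, 749 → MAD = 43

43 ms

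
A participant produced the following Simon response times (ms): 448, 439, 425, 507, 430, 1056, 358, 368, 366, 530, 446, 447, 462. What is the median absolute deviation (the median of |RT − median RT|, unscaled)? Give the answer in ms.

Sorted: 358, 366, 368, 425, 430, 439, 446, 447, 448, 462, 507, 530, 1056 → median = 446
|x − 446|: 2, 7, 21, 61, 16, 610, 88, 78, 80, 84, 0, 1, 16
Sorted deviations: 0, 1, 2, 7, 16, 16, 21, 61, 78, 80, 84, 88, 610 → MAD = 21

21 ms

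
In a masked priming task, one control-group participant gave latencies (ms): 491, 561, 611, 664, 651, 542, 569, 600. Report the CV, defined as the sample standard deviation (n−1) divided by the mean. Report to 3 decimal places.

0.098

n = 8, Σ = 4689, M = 586.1250
Σ(x−M)² = 23004.875; s = √(23004.875/7) = 57.3272
CV = 57.3272 / 586.1250 = 0.09781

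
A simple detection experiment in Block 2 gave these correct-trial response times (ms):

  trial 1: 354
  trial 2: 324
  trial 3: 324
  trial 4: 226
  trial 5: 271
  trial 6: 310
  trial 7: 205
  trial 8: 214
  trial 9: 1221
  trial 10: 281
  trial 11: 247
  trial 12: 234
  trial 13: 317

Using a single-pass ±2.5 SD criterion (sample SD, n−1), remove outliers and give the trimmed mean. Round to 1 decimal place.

n = 13, ΣRT = 4528, M = 348.308
Σ(x−M)² = 852624.77; s = √(852624.77/12) = 266.556
Cutoffs: 348.308 ± 2.5·266.556 → [-318.1, 1014.7]
Outside: 1221 → excluded.
Retained (n=12): Σ = 3307, mean = 3307/12 = 275.583

275.6 ms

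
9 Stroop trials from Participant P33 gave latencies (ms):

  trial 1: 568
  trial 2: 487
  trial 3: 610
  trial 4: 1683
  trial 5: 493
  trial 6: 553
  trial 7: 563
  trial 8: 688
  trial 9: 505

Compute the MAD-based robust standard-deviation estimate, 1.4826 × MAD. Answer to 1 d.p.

Sorted: 487, 493, 505, 553, 563, 568, 610, 688, 1683 → median = 563
|x − 563| sorted: 0, 5, 10, 47, 58, 70, 76, 125, 1120 → MAD = 58
Robust SD ≈ 1.4826 × 58 = 85.991

86.0 ms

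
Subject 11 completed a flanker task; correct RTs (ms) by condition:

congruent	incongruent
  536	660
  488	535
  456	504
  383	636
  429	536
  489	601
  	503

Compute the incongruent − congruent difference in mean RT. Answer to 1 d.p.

104.4 ms

M(congruent) = 2781/6 = 463.500
M(incongruent) = 3975/7 = 567.857
Difference = 567.857 − 463.500 = 104.357 ms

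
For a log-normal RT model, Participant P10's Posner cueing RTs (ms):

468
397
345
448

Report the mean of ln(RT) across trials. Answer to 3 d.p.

6.020

ln(RT): 6.1485, 5.9839, 5.8435, 6.1048
Σ ln(RT) = 24.0807
Mean = 24.0807/4 = 6.02019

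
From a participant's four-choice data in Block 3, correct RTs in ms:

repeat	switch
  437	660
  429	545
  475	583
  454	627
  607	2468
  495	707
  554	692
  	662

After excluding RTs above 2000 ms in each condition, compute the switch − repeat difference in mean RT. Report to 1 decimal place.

146.4 ms

switch: exclude 2468
M(repeat) = 3451/7 = 493.000
M(switch) = 4476/7 = 639.429
Difference = 639.429 − 493.000 = 146.429 ms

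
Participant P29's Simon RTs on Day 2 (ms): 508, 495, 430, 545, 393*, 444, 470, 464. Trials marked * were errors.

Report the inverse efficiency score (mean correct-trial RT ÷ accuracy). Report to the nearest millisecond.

548 ms

Correct trials (n=7): 508, 495, 430, 545, 444, 470, 464
Mean correct RT = 3356/7 = 479.4286 ms
Proportion correct = 7/8
IES = 479.4286 / (7/8) = 547.918 ms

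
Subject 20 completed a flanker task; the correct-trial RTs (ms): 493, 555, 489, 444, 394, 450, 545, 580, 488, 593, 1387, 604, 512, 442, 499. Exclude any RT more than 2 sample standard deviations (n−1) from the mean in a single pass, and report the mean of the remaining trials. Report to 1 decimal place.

506.3 ms

n = 15, ΣRT = 8475, M = 565.000
Σ(x−M)² = 775004.00; s = √(775004.00/14) = 235.282
Cutoffs: 565.000 ± 2·235.282 → [94.4, 1035.6]
Outside: 1387 → excluded.
Retained (n=14): Σ = 7088, mean = 7088/14 = 506.286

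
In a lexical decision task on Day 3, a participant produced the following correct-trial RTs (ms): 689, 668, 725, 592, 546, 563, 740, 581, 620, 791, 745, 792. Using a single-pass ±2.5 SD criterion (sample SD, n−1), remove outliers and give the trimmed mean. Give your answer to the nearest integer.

671 ms

n = 12, ΣRT = 8052, M = 671.000
Σ(x−M)² = 86758.00; s = √(86758.00/11) = 88.809
Cutoffs: 671.000 ± 2.5·88.809 → [449.0, 893.0]
No RTs fall outside the cutoffs; all 12 retained. Mean = 8052/12 = 671.000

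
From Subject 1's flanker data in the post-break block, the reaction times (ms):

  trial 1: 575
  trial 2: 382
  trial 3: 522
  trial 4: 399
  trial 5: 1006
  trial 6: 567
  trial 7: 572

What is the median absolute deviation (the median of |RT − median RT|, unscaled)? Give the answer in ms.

45 ms

Sorted: 382, 399, 522, 567, 572, 575, 1006 → median = 567
|x − 567|: 8, 185, 45, 168, 439, 0, 5
Sorted deviations: 0, 5, 8, 45, 168, 185, 439 → MAD = 45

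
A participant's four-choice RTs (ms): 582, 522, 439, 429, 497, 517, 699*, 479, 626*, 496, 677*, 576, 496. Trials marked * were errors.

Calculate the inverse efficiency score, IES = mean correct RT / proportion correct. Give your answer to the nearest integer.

Correct trials (n=10): 582, 522, 439, 429, 497, 517, 479, 496, 576, 496
Mean correct RT = 5033/10 = 503.3000 ms
Proportion correct = 10/13
IES = 503.3000 / (10/13) = 654.290 ms

654 ms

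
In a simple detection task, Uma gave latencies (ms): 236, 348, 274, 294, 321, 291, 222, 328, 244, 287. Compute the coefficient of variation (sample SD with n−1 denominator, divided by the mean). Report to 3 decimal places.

0.145

n = 10, Σ = 2845, M = 284.5000
Σ(x−M)² = 15404.500; s = √(15404.500/9) = 41.3716
CV = 41.3716 / 284.5000 = 0.14542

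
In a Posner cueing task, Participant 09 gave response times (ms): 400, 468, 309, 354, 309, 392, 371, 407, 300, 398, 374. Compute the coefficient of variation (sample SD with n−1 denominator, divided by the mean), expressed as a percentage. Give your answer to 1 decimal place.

13.7%

n = 11, Σ = 4082, M = 371.0909
Σ(x−M)² = 25742.909; s = √(25742.909/10) = 50.7375
CV = 50.7375 / 371.0909 = 0.13673 = 13.673%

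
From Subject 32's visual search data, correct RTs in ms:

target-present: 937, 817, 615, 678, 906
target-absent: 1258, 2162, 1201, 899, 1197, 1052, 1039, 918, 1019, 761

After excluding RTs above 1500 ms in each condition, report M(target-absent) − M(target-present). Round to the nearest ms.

248 ms

target-absent: exclude 2162
M(target-present) = 3953/5 = 790.600
M(target-absent) = 9344/9 = 1038.222
Difference = 1038.222 − 790.600 = 247.622 ms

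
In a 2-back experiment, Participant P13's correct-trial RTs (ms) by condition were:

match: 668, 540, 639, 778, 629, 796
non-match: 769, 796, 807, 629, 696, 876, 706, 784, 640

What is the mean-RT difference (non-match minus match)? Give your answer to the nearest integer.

70 ms

M(match) = 4050/6 = 675.000
M(non-match) = 6703/9 = 744.778
Difference = 744.778 − 675.000 = 69.778 ms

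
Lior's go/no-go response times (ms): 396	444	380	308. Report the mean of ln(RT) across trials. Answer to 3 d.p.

ln(RT): 5.9814, 6.0958, 5.9402, 5.7301
Σ ln(RT) = 23.7475
Mean = 23.7475/4 = 5.93688

5.937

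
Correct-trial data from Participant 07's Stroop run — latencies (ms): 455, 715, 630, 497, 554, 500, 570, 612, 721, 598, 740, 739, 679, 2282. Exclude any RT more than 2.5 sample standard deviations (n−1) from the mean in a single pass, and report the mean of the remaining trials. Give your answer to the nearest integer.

616 ms

n = 14, ΣRT = 10292, M = 735.143
Σ(x−M)² = 2692159.71; s = √(2692159.71/13) = 455.071
Cutoffs: 735.143 ± 2.5·455.071 → [-402.5, 1872.8]
Outside: 2282 → excluded.
Retained (n=13): Σ = 8010, mean = 8010/13 = 616.154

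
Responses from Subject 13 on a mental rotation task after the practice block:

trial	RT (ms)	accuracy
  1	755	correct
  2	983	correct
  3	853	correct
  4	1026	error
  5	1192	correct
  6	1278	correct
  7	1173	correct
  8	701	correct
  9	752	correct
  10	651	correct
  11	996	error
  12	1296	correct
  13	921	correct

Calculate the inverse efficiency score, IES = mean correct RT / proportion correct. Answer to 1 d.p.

Correct trials (n=11): 755, 983, 853, 1192, 1278, 1173, 701, 752, 651, 1296, 921
Mean correct RT = 10555/11 = 959.5455 ms
Proportion correct = 11/13
IES = 959.5455 / (11/13) = 1134.008 ms

1134.0 ms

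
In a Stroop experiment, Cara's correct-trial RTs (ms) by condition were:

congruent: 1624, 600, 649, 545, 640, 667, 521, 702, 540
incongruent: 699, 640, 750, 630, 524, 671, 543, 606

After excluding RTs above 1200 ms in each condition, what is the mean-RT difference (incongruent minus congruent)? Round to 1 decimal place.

congruent: exclude 1624
M(congruent) = 4864/8 = 608.000
M(incongruent) = 5063/8 = 632.875
Difference = 632.875 − 608.000 = 24.875 ms

24.9 ms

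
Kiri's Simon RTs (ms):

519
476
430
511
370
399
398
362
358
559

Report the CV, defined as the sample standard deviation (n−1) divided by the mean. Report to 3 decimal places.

0.167

n = 10, Σ = 4382, M = 438.2000
Σ(x−M)² = 47959.600; s = √(47959.600/9) = 72.9989
CV = 72.9989 / 438.2000 = 0.16659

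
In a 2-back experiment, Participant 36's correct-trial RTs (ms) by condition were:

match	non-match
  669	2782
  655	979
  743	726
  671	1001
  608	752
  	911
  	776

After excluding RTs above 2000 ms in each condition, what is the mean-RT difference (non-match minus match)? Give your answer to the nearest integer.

non-match: exclude 2782
M(match) = 3346/5 = 669.200
M(non-match) = 5145/6 = 857.500
Difference = 857.500 − 669.200 = 188.300 ms

188 ms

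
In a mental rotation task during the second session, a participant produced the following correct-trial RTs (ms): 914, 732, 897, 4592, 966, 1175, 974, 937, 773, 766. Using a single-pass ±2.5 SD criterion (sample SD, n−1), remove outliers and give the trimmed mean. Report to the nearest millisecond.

904 ms

n = 10, ΣRT = 12726, M = 1272.600
Σ(x−M)² = 12391896.40; s = √(12391896.40/9) = 1173.404
Cutoffs: 1272.600 ± 2.5·1173.404 → [-1660.9, 4206.1]
Outside: 4592 → excluded.
Retained (n=9): Σ = 8134, mean = 8134/9 = 903.778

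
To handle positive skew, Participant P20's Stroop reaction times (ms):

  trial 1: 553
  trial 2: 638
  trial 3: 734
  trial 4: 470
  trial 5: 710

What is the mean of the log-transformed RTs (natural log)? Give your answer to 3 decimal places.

ln(RT): 6.3154, 6.4583, 6.5985, 6.1527, 6.5653
Σ ln(RT) = 32.0902
Mean = 32.0902/5 = 6.41804

6.418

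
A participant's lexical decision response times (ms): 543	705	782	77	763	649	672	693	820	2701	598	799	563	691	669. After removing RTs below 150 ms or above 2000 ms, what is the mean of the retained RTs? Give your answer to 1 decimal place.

688.2 ms

Excluded: 77, 2701
Retained (n=13): Σ = 8947
Mean = 8947/13 = 688.2308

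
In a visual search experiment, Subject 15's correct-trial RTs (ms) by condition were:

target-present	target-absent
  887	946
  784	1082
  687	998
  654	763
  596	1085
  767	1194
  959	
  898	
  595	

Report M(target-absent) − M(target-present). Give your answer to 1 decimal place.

M(target-present) = 6827/9 = 758.556
M(target-absent) = 6068/6 = 1011.333
Difference = 1011.333 − 758.556 = 252.778 ms

252.8 ms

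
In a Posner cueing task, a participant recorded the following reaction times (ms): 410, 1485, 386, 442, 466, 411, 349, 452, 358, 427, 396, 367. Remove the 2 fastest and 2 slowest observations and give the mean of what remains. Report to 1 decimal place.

Sorted: 349, 358, 367, 386, 396, 410, 411, 427, 442, 452, 466, 1485
Drop lowest 2 (349, 358) and highest 2 (466, 1485)
Remaining (n=8): Σ = 3291, mean = 3291/8 = 411.375

411.4 ms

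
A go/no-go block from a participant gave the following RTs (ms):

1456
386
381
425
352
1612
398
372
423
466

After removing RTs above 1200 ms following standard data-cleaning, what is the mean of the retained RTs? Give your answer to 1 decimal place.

400.4 ms

Excluded: 1456, 1612
Retained (n=8): Σ = 3203
Mean = 3203/8 = 400.3750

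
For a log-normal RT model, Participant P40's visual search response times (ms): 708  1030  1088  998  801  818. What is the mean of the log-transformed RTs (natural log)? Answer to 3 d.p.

6.798

ln(RT): 6.5624, 6.9373, 6.9921, 6.9058, 6.6859, 6.7069
Σ ln(RT) = 40.7903
Mean = 40.7903/6 = 6.79839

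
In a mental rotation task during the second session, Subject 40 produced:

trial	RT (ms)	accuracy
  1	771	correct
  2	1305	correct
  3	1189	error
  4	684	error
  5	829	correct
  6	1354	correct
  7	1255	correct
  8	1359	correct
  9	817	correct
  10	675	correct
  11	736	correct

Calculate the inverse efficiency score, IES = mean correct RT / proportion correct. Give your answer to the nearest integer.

1236 ms

Correct trials (n=9): 771, 1305, 829, 1354, 1255, 1359, 817, 675, 736
Mean correct RT = 9101/9 = 1011.2222 ms
Proportion correct = 9/11
IES = 1011.2222 / (9/11) = 1235.938 ms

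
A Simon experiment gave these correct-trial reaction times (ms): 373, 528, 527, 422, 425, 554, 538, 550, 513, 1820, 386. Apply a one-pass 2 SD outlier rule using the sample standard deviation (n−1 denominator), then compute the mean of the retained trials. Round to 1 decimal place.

481.6 ms

n = 11, ΣRT = 6636, M = 603.273
Σ(x−M)² = 1674458.18; s = √(1674458.18/10) = 409.201
Cutoffs: 603.273 ± 2·409.201 → [-215.1, 1421.7]
Outside: 1820 → excluded.
Retained (n=10): Σ = 4816, mean = 4816/10 = 481.600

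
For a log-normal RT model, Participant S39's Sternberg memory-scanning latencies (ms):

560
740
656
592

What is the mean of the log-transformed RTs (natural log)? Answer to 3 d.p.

6.451

ln(RT): 6.3279, 6.6067, 6.4862, 6.3835
Σ ln(RT) = 25.8043
Mean = 25.8043/4 = 6.45106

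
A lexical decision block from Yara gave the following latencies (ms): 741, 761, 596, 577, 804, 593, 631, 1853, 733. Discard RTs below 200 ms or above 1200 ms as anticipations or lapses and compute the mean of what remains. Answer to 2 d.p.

679.50 ms

Excluded: 1853
Retained (n=8): Σ = 5436
Mean = 5436/8 = 679.5000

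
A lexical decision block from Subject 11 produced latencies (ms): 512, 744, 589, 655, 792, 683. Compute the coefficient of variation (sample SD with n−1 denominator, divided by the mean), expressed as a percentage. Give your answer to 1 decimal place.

n = 6, Σ = 3975, M = 662.5000
Σ(x−M)² = 51941.500; s = √(51941.500/5) = 101.9230
CV = 101.9230 / 662.5000 = 0.15385 = 15.385%

15.4%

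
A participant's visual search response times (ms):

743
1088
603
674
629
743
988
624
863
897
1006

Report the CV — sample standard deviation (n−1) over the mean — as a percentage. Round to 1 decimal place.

21.3%

n = 11, Σ = 8858, M = 805.2727
Σ(x−M)² = 295196.182; s = √(295196.182/10) = 171.8127
CV = 171.8127 / 805.2727 = 0.21336 = 21.336%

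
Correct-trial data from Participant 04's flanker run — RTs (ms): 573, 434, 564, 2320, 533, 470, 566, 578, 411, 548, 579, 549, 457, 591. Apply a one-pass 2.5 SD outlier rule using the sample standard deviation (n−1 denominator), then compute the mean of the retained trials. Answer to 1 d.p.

n = 14, ΣRT = 9173, M = 655.214
Σ(x−M)² = 3030326.36; s = √(3030326.36/13) = 482.806
Cutoffs: 655.214 ± 2.5·482.806 → [-551.8, 1862.2]
Outside: 2320 → excluded.
Retained (n=13): Σ = 6853, mean = 6853/13 = 527.154

527.2 ms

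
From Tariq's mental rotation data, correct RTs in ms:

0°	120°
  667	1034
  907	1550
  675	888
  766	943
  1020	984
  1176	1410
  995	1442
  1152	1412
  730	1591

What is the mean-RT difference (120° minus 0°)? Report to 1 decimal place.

M(0°) = 8088/9 = 898.667
M(120°) = 11254/9 = 1250.444
Difference = 1250.444 − 898.667 = 351.778 ms

351.8 ms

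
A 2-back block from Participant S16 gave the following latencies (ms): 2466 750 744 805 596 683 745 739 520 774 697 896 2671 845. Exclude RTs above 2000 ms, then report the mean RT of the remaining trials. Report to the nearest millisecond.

Excluded: 2466, 2671
Retained (n=12): Σ = 8794
Mean = 8794/12 = 732.8333

733 ms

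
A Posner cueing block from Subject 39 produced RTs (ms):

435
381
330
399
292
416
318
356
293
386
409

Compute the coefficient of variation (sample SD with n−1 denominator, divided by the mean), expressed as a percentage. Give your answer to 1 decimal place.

n = 11, Σ = 4015, M = 365.0000
Σ(x−M)² = 25318.000; s = √(25318.000/10) = 50.3170
CV = 50.3170 / 365.0000 = 0.13785 = 13.785%

13.8%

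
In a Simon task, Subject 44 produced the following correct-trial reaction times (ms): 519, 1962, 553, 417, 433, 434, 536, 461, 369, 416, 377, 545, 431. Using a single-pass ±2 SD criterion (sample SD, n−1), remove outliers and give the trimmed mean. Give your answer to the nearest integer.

458 ms

n = 13, ΣRT = 7453, M = 573.308
Σ(x−M)² = 2135434.77; s = √(2135434.77/12) = 421.845
Cutoffs: 573.308 ± 2·421.845 → [-270.4, 1417.0]
Outside: 1962 → excluded.
Retained (n=12): Σ = 5491, mean = 5491/12 = 457.583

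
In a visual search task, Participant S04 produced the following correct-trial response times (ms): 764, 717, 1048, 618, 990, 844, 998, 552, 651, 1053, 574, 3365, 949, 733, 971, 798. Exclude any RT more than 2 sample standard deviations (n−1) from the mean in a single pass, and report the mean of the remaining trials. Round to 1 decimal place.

817.3 ms

n = 16, ΣRT = 15625, M = 976.562
Σ(x−M)² = 6515213.94; s = √(6515213.94/15) = 659.051
Cutoffs: 976.562 ± 2·659.051 → [-341.5, 2294.7]
Outside: 3365 → excluded.
Retained (n=15): Σ = 12260, mean = 12260/15 = 817.333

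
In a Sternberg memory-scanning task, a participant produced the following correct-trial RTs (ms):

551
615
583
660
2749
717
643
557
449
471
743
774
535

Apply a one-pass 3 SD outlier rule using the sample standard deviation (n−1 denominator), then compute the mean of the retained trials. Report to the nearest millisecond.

n = 13, ΣRT = 10047, M = 772.846
Σ(x−M)² = 4348109.69; s = √(4348109.69/12) = 601.949
Cutoffs: 772.846 ± 3·601.949 → [-1033.0, 2578.7]
Outside: 2749 → excluded.
Retained (n=12): Σ = 7298, mean = 7298/12 = 608.167

608 ms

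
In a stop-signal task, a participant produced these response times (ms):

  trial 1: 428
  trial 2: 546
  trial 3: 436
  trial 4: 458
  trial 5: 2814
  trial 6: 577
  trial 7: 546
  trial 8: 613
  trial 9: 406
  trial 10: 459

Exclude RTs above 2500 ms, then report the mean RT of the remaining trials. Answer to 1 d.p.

496.6 ms

Excluded: 2814
Retained (n=9): Σ = 4469
Mean = 4469/9 = 496.5556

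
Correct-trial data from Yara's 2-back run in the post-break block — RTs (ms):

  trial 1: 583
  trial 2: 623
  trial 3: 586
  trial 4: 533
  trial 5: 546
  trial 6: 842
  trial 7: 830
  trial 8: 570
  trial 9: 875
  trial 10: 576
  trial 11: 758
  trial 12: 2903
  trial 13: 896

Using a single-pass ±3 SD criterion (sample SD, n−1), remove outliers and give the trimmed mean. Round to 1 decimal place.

n = 13, ΣRT = 11121, M = 855.462
Σ(x−M)² = 4764985.23; s = √(4764985.23/12) = 630.145
Cutoffs: 855.462 ± 3·630.145 → [-1035.0, 2745.9]
Outside: 2903 → excluded.
Retained (n=12): Σ = 8218, mean = 8218/12 = 684.833

684.8 ms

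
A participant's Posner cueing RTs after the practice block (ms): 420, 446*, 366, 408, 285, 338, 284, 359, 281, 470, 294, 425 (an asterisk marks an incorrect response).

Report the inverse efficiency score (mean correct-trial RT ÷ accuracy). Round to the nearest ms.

390 ms

Correct trials (n=11): 420, 366, 408, 285, 338, 284, 359, 281, 470, 294, 425
Mean correct RT = 3930/11 = 357.2727 ms
Proportion correct = 11/12
IES = 357.2727 / (11/12) = 389.752 ms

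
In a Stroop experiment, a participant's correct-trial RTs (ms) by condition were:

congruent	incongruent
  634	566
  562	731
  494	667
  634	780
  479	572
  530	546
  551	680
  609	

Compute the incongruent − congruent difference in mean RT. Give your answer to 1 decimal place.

87.2 ms

M(congruent) = 4493/8 = 561.625
M(incongruent) = 4542/7 = 648.857
Difference = 648.857 − 561.625 = 87.232 ms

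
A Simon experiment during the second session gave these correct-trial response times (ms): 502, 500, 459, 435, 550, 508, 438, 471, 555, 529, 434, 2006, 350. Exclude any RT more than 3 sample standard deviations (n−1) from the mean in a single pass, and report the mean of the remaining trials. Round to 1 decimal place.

477.6 ms

n = 13, ΣRT = 7737, M = 595.154
Σ(x−M)² = 2194211.69; s = √(2194211.69/12) = 427.611
Cutoffs: 595.154 ± 3·427.611 → [-687.7, 1878.0]
Outside: 2006 → excluded.
Retained (n=12): Σ = 5731, mean = 5731/12 = 477.583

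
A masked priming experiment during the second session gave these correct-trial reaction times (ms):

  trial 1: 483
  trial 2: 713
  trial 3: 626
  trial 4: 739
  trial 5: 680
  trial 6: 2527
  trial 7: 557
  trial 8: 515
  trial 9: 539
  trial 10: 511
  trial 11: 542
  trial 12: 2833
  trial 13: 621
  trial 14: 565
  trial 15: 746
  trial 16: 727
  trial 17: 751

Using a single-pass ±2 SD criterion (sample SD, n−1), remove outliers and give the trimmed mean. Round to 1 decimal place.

n = 17, ΣRT = 14675, M = 863.235
Σ(x−M)² = 7660487.06; s = √(7660487.06/16) = 691.940
Cutoffs: 863.235 ± 2·691.940 → [-520.6, 2247.1]
Outside: 2527, 2833 → excluded.
Retained (n=15): Σ = 9315, mean = 9315/15 = 621.000

621.0 ms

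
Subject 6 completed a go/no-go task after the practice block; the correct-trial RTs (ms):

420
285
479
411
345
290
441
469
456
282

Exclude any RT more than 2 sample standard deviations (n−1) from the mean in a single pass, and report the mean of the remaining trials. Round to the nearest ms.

n = 10, ΣRT = 3878, M = 387.800
Σ(x−M)² = 57125.60; s = √(57125.60/9) = 79.670
Cutoffs: 387.800 ± 2·79.670 → [228.5, 547.1]
No RTs fall outside the cutoffs; all 10 retained. Mean = 3878/10 = 387.800

388 ms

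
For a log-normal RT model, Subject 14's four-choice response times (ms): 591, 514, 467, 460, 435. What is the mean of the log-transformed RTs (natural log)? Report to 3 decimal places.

6.195

ln(RT): 6.3818, 6.2422, 6.1463, 6.1312, 6.0753
Σ ln(RT) = 30.9769
Mean = 30.9769/5 = 6.19539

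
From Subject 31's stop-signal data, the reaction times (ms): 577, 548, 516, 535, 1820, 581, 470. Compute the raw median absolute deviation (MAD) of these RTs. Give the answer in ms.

Sorted: 470, 516, 535, 548, 577, 581, 1820 → median = 548
|x − 548|: 29, 0, 32, 13, 1272, 33, 78
Sorted deviations: 0, 13, 29, 32, 33, 78, 1272 → MAD = 32

32 ms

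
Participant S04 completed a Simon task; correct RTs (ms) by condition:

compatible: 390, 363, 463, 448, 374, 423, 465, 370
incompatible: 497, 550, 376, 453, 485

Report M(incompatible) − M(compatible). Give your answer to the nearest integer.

60 ms

M(compatible) = 3296/8 = 412.000
M(incompatible) = 2361/5 = 472.200
Difference = 472.200 − 412.000 = 60.200 ms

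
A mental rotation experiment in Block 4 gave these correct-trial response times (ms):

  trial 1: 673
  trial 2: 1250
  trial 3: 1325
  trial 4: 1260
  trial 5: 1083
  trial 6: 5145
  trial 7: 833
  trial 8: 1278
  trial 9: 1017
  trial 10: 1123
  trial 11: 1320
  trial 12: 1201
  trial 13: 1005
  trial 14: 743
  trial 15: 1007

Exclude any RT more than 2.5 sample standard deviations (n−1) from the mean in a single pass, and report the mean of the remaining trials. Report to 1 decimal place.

1079.9 ms

n = 15, ΣRT = 20263, M = 1350.867
Σ(x−M)² = 16013471.73; s = √(16013471.73/14) = 1069.495
Cutoffs: 1350.867 ± 2.5·1069.495 → [-1322.9, 4024.6]
Outside: 5145 → excluded.
Retained (n=14): Σ = 15118, mean = 15118/14 = 1079.857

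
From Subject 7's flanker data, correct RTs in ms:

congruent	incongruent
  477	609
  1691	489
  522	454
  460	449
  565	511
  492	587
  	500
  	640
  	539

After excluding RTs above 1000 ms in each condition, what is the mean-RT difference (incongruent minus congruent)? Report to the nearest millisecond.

28 ms

congruent: exclude 1691
M(congruent) = 2516/5 = 503.200
M(incongruent) = 4778/9 = 530.889
Difference = 530.889 − 503.200 = 27.689 ms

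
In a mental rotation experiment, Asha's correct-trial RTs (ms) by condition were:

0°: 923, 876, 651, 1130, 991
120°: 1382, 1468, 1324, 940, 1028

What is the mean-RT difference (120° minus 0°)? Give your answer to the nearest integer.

M(0°) = 4571/5 = 914.200
M(120°) = 6142/5 = 1228.400
Difference = 1228.400 − 914.200 = 314.200 ms

314 ms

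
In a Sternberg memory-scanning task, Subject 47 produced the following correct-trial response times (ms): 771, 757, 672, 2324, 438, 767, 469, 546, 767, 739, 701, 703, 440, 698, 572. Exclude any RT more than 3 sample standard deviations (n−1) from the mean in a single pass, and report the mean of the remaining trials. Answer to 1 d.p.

n = 15, ΣRT = 11364, M = 757.600
Σ(x−M)² = 2836901.60; s = √(2836901.60/14) = 450.151
Cutoffs: 757.600 ± 3·450.151 → [-592.9, 2108.1]
Outside: 2324 → excluded.
Retained (n=14): Σ = 9040, mean = 9040/14 = 645.714

645.7 ms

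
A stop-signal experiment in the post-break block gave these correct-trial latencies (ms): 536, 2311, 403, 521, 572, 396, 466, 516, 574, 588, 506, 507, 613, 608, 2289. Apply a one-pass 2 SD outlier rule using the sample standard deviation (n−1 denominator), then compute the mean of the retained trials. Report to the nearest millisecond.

524 ms

n = 15, ΣRT = 11406, M = 760.400
Σ(x−M)² = 5529415.60; s = √(5529415.60/14) = 628.457
Cutoffs: 760.400 ± 2·628.457 → [-496.5, 2017.3]
Outside: 2289, 2311 → excluded.
Retained (n=13): Σ = 6806, mean = 6806/13 = 523.538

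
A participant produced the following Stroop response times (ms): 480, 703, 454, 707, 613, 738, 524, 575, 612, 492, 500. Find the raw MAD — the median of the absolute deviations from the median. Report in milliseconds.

83 ms

Sorted: 454, 480, 492, 500, 524, 575, 612, 613, 703, 707, 738 → median = 575
|x − 575|: 95, 128, 121, 132, 38, 163, 51, 0, 37, 83, 75
Sorted deviations: 0, 37, 38, 51, 75, 83, 95, 121, 128, 132, 163 → MAD = 83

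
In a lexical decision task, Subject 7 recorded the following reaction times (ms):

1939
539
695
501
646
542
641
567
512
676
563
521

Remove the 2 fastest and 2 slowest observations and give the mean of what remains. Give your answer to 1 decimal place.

Sorted: 501, 512, 521, 539, 542, 563, 567, 641, 646, 676, 695, 1939
Drop lowest 2 (501, 512) and highest 2 (695, 1939)
Remaining (n=8): Σ = 4695, mean = 4695/8 = 586.875

586.9 ms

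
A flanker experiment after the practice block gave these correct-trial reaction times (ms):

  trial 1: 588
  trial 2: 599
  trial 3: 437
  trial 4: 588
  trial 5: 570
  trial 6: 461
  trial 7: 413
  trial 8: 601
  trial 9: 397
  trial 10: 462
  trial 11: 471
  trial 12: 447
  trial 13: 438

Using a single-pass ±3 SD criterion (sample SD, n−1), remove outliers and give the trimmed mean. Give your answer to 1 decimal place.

n = 13, ΣRT = 6472, M = 497.846
Σ(x−M)² = 72935.69; s = √(72935.69/12) = 77.961
Cutoffs: 497.846 ± 3·77.961 → [264.0, 731.7]
No RTs fall outside the cutoffs; all 13 retained. Mean = 6472/13 = 497.846

497.8 ms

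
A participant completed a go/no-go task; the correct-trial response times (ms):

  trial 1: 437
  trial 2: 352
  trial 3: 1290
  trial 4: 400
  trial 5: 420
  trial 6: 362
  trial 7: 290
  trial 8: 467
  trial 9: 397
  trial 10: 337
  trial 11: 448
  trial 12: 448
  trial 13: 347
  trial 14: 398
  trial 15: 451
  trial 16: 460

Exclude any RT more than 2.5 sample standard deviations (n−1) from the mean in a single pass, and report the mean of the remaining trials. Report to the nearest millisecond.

n = 16, ΣRT = 7304, M = 456.500
Σ(x−M)² = 780730.00; s = √(780730.00/15) = 228.142
Cutoffs: 456.500 ± 2.5·228.142 → [-113.9, 1026.9]
Outside: 1290 → excluded.
Retained (n=15): Σ = 6014, mean = 6014/15 = 400.933

401 ms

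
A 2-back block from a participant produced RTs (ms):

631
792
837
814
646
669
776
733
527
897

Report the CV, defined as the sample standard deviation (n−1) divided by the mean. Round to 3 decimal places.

0.154

n = 10, Σ = 7322, M = 732.2000
Σ(x−M)² = 114101.600; s = √(114101.600/9) = 112.5964
CV = 112.5964 / 732.2000 = 0.15378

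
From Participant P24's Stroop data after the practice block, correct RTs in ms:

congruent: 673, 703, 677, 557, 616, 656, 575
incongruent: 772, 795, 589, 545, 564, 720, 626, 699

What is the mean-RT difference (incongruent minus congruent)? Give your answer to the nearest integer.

M(congruent) = 4457/7 = 636.714
M(incongruent) = 5310/8 = 663.750
Difference = 663.750 − 636.714 = 27.036 ms

27 ms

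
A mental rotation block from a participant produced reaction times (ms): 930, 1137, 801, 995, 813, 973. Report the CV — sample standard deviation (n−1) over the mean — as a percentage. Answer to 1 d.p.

n = 6, Σ = 5649, M = 941.5000
Σ(x−M)² = 78459.500; s = √(78459.500/5) = 125.2673
CV = 125.2673 / 941.5000 = 0.13305 = 13.305%

13.3%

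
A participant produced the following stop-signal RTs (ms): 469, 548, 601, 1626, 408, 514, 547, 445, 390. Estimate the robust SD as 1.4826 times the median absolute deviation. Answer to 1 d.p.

102.3 ms

Sorted: 390, 408, 445, 469, 514, 547, 548, 601, 1626 → median = 514
|x − 514| sorted: 0, 33, 34, 45, 69, 87, 106, 124, 1112 → MAD = 69
Robust SD ≈ 1.4826 × 69 = 102.299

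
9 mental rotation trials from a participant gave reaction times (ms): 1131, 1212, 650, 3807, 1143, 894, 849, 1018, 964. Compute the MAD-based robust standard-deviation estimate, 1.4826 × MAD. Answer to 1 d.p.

Sorted: 650, 849, 894, 964, 1018, 1131, 1143, 1212, 3807 → median = 1018
|x − 1018| sorted: 0, 54, 113, 124, 125, 169, 194, 368, 2789 → MAD = 125
Robust SD ≈ 1.4826 × 125 = 185.325

185.3 ms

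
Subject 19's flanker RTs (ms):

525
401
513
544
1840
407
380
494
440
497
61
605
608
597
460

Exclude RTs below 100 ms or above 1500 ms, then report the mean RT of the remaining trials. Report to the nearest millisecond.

498 ms

Excluded: 61, 1840
Retained (n=13): Σ = 6471
Mean = 6471/13 = 497.7692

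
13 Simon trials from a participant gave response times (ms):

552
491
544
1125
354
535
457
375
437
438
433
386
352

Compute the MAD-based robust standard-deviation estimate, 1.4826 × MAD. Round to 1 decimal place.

93.4 ms

Sorted: 352, 354, 375, 386, 433, 437, 438, 457, 491, 535, 544, 552, 1125 → median = 438
|x − 438| sorted: 0, 1, 5, 19, 52, 53, 63, 84, 86, 97, 106, 114, 687 → MAD = 63
Robust SD ≈ 1.4826 × 63 = 93.404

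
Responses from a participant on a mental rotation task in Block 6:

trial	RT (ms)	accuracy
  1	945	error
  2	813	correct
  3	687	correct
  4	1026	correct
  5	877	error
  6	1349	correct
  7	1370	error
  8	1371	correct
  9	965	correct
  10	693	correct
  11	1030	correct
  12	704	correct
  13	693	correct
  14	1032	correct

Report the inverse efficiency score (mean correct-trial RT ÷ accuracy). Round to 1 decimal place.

1199.0 ms

Correct trials (n=11): 813, 687, 1026, 1349, 1371, 965, 693, 1030, 704, 693, 1032
Mean correct RT = 10363/11 = 942.0909 ms
Proportion correct = 11/14
IES = 942.0909 / (11/14) = 1199.025 ms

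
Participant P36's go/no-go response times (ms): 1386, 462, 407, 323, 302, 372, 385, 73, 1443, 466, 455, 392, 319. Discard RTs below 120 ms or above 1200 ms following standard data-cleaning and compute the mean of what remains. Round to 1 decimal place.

388.3 ms

Excluded: 73, 1386, 1443
Retained (n=10): Σ = 3883
Mean = 3883/10 = 388.3000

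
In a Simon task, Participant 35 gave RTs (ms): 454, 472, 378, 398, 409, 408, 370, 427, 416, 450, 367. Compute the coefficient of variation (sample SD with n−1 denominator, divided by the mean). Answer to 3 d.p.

n = 11, Σ = 4549, M = 413.5455
Σ(x−M)² = 12188.727; s = √(12188.727/10) = 34.9124
CV = 34.9124 / 413.5455 = 0.08442

0.084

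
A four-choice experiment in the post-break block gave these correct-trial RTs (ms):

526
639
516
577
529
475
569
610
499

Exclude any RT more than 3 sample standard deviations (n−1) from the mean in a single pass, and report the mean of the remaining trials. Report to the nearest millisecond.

549 ms

n = 9, ΣRT = 4940, M = 548.889
Σ(x−M)² = 22998.89; s = √(22998.89/8) = 53.618
Cutoffs: 548.889 ± 3·53.618 → [388.0, 709.7]
No RTs fall outside the cutoffs; all 9 retained. Mean = 4940/9 = 548.889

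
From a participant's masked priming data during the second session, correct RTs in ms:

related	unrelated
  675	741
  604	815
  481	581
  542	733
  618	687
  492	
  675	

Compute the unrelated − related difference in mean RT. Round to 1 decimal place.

127.5 ms

M(related) = 4087/7 = 583.857
M(unrelated) = 3557/5 = 711.400
Difference = 711.400 − 583.857 = 127.543 ms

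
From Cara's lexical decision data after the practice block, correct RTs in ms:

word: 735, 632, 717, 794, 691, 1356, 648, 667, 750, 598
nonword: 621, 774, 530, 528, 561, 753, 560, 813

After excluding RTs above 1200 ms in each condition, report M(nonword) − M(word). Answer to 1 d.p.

word: exclude 1356
M(word) = 6232/9 = 692.444
M(nonword) = 5140/8 = 642.500
Difference = 642.500 − 692.444 = -49.944 ms

-49.9 ms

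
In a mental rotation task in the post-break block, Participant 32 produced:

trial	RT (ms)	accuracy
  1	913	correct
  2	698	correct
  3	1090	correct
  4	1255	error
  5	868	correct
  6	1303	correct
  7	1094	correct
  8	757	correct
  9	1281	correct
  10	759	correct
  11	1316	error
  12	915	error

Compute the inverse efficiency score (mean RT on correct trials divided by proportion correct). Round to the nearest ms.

1298 ms

Correct trials (n=9): 913, 698, 1090, 868, 1303, 1094, 757, 1281, 759
Mean correct RT = 8763/9 = 973.6667 ms
Proportion correct = 9/12
IES = 973.6667 / (9/12) = 1298.222 ms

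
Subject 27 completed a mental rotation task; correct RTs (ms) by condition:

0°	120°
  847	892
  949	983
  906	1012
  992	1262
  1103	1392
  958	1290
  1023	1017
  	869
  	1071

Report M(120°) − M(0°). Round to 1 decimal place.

M(0°) = 6778/7 = 968.286
M(120°) = 9788/9 = 1087.556
Difference = 1087.556 − 968.286 = 119.270 ms

119.3 ms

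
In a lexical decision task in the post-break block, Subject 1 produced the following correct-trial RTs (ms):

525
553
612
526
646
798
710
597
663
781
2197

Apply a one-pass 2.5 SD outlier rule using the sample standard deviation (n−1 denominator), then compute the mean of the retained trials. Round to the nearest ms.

n = 11, ΣRT = 8608, M = 782.545
Σ(x−M)² = 2287470.73; s = √(2287470.73/10) = 478.275
Cutoffs: 782.545 ± 2.5·478.275 → [-413.1, 1978.2]
Outside: 2197 → excluded.
Retained (n=10): Σ = 6411, mean = 6411/10 = 641.100

641 ms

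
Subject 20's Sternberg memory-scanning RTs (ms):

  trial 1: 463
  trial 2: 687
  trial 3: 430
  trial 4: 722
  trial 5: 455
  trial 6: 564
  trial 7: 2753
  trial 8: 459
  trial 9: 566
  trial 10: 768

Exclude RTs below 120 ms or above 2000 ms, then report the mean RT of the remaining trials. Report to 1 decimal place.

Excluded: 2753
Retained (n=9): Σ = 5114
Mean = 5114/9 = 568.2222

568.2 ms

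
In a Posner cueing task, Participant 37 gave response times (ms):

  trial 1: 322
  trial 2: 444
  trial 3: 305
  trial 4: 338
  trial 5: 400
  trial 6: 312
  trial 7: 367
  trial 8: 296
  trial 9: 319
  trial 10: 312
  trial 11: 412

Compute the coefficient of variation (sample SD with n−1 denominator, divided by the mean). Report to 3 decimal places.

0.144

n = 11, Σ = 3827, M = 347.9091
Σ(x−M)² = 25138.909; s = √(25138.909/10) = 50.1387
CV = 50.1387 / 347.9091 = 0.14411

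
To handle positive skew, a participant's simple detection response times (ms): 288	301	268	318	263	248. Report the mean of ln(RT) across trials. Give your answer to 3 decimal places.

5.635

ln(RT): 5.6630, 5.7071, 5.5910, 5.7621, 5.5722, 5.5134
Σ ln(RT) = 33.8087
Mean = 33.8087/6 = 5.63478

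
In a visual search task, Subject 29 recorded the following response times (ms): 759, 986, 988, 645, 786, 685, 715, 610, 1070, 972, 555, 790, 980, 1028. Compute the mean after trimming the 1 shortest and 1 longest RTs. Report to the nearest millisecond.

Sorted: 555, 610, 645, 685, 715, 759, 786, 790, 972, 980, 986, 988, 1028, 1070
Drop lowest 1 (555) and highest 1 (1070)
Remaining (n=12): Σ = 9944, mean = 9944/12 = 828.667

829 ms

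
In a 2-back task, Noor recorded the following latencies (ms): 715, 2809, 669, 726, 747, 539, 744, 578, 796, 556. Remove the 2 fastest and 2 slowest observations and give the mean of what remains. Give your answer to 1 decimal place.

696.5 ms

Sorted: 539, 556, 578, 669, 715, 726, 744, 747, 796, 2809
Drop lowest 2 (539, 556) and highest 2 (796, 2809)
Remaining (n=6): Σ = 4179, mean = 4179/6 = 696.500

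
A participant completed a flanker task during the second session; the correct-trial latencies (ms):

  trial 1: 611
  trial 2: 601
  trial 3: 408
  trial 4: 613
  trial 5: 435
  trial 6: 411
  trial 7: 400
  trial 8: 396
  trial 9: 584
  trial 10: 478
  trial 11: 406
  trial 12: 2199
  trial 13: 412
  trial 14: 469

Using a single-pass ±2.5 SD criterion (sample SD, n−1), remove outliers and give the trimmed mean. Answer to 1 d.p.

n = 14, ΣRT = 8423, M = 601.643
Σ(x−M)² = 2843761.21; s = √(2843761.21/13) = 467.708
Cutoffs: 601.643 ± 2.5·467.708 → [-567.6, 1770.9]
Outside: 2199 → excluded.
Retained (n=13): Σ = 6224, mean = 6224/13 = 478.769

478.8 ms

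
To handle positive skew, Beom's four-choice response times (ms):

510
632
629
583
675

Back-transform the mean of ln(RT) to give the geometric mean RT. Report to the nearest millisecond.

ln(RT): 6.2344, 6.4489, 6.4441, 6.3682, 6.5147
Mean ln(RT) = 32.0103/5 = 6.40207
Geometric mean = exp(6.40207) = 603.09 ms

603 ms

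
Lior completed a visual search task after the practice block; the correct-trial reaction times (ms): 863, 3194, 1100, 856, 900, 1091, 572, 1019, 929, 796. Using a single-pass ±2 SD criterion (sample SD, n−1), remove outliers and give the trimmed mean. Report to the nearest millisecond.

903 ms

n = 10, ΣRT = 11320, M = 1132.000
Σ(x−M)² = 4937384.00; s = √(4937384.00/9) = 740.674
Cutoffs: 1132.000 ± 2·740.674 → [-349.3, 2613.3]
Outside: 3194 → excluded.
Retained (n=9): Σ = 8126, mean = 8126/9 = 902.889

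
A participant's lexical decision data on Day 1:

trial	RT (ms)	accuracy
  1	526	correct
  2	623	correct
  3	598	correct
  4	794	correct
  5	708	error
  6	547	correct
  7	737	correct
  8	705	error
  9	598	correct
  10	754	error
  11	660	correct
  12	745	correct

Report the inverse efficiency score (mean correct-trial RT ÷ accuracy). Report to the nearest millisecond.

863 ms

Correct trials (n=9): 526, 623, 598, 794, 547, 737, 598, 660, 745
Mean correct RT = 5828/9 = 647.5556 ms
Proportion correct = 9/12
IES = 647.5556 / (9/12) = 863.407 ms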